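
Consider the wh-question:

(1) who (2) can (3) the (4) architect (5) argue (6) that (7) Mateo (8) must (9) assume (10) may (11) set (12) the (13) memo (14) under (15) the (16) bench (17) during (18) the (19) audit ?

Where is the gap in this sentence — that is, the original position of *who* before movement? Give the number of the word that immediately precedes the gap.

9

Underlying clause: The architect can argue that Mateo must assume who may set the memo under the bench during the audit.
'who' functions as the subject of the clause embedded under 'assume'. It moves to the left edge, and the trace sits right after 'assume':
Who can the architect argue that Mateo must assume ___ may set the memo under the bench during the audit?
'assume' is word 9.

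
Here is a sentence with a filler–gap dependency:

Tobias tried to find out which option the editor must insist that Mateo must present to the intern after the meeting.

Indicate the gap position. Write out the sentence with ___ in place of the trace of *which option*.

Tobias tried to find out which option the editor must insist that Mateo must present ___ to the intern after the meeting.

Underlying clause: The editor must insist that Mateo must present which option to the intern after the meeting.
The filler 'which option' is interpreted as the direct object of 'present'. The gap is right after 'present'.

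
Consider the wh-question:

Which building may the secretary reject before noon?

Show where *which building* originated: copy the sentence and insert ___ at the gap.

Pre-movement form: The secretary may reject which building before noon.
The filler 'which building' is interpreted as the direct object of 'reject'. The gap is right after 'reject'.

Which building may the secretary reject ___ before noon?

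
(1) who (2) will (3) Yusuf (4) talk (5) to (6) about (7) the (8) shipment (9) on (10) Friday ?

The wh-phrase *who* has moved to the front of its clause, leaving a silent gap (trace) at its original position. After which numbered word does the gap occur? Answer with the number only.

Before movement: Yusuf will talk to who about the shipment on Friday.
'who' functions as the object of the preposition 'to'. It moves to the left edge, and the trace sits right after 'to':
Who will Yusuf talk to ___ about the shipment on Friday?
'to' is word 5.

5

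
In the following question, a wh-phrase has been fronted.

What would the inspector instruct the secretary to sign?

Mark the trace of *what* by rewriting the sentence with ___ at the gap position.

Underlying clause: The inspector would instruct the secretary to sign what.
The filler 'what' is interpreted as the direct object of 'sign'. The gap is right after 'sign'.

What would the inspector instruct the secretary to sign ___?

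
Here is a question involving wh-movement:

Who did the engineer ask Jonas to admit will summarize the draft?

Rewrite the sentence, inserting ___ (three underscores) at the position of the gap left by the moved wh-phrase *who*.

Who did the engineer ask Jonas to admit ___ will summarize the draft?

In situ: The engineer did ask Jonas to admit who will summarize the draft.
'who' functions as the subject of the clause embedded under 'admit'. The gap is right after 'admit'.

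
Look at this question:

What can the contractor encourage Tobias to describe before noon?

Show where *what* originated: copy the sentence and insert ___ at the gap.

What can the contractor encourage Tobias to describe ___ before noon?

In situ: The contractor can encourage Tobias to describe what before noon.
'what' is the direct object of 'describe'. The gap is right after 'describe'.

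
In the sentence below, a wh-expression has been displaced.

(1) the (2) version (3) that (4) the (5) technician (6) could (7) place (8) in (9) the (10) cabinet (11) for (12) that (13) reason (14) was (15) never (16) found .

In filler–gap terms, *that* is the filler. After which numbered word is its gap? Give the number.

'that' is the direct object of 'place'. It moves to the left edge, and the trace sits right after 'place':
The version that the technician could place ___ in the cabinet for that reason was never found.
'place' is word 7.

7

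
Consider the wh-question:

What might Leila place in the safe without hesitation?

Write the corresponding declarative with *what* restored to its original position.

'what' functions as the direct object of 'place'. Fronting leaves a gap immediately after 'place':
What might Leila place ___ in the safe without hesitation?

Leila might place what in the safe without hesitation.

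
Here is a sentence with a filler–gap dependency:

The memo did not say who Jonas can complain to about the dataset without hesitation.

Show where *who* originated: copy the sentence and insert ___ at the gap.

The memo did not say who Jonas can complain to ___ about the dataset without hesitation.

In situ: Jonas can complain to who about the dataset without hesitation.
'who' functions as the object of the preposition 'to'. The gap is right after 'to'.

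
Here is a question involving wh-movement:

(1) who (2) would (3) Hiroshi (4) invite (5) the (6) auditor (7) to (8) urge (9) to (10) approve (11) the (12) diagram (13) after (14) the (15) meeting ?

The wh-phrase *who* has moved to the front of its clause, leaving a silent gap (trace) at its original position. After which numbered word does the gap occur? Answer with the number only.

8

Underlying clause: Hiroshi would invite the auditor to urge who to approve the diagram after the meeting.
'who' functions as the direct object of 'urge'. Wh-movement fronts it, leaving a gap right after 'urge':
Who would Hiroshi invite the auditor to urge ___ to approve the diagram after the meeting?
'urge' is word 8.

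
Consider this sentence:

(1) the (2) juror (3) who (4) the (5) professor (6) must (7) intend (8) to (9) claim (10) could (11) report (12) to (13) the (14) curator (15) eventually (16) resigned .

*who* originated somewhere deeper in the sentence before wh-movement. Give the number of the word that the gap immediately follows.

9

The filler 'who' is interpreted as the subject of the clause embedded under 'claim'. It moves to the left edge, and the trace sits right after 'claim':
The juror who the professor must intend to claim ___ could report to the curator eventually resigned.
'claim' is word 9.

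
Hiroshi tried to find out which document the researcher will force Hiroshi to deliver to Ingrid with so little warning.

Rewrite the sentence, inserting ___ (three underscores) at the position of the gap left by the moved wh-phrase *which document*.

In situ: The researcher will force Hiroshi to deliver which document to Ingrid with so little warning.
The filler 'which document' is interpreted as the direct object of 'deliver'. The gap is right after 'deliver'.

Hiroshi tried to find out which document the researcher will force Hiroshi to deliver ___ to Ingrid with so little warning.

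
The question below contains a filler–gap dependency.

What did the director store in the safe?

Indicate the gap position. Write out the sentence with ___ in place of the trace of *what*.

What did the director store ___ in the safe?

Before movement: The director did store what in the safe.
The filler 'what' is interpreted as the direct object of 'store'. The gap is right after 'store'.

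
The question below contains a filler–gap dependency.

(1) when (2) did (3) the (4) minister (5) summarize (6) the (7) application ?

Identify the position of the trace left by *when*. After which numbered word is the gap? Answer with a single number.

7

Pre-movement form: The minister did summarize the application when.
'when' is the temporal adjunct. Fronting leaves a gap immediately after 'application':
When did the minister summarize the application ___?
'application' is word 7.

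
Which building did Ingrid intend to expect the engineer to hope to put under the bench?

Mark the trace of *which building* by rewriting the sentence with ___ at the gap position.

In situ: Ingrid did intend to expect the engineer to hope to put which building under the bench.
'which building' functions as the direct object of 'put'. The gap is right after 'put'.

Which building did Ingrid intend to expect the engineer to hope to put ___ under the bench?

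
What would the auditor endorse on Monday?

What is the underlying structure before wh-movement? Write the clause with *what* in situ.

The filler 'what' is interpreted as the direct object of 'endorse'. Fronting leaves a gap immediately after 'endorse':
What would the auditor endorse ___ on Monday?

The auditor would endorse what on Monday.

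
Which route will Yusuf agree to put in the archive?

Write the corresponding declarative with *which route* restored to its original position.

Yusuf will agree to put which route in the archive.

The filler 'which route' is interpreted as the direct object of 'put'. It moves to the left edge, and the trace sits right after 'put':
Which route will Yusuf agree to put ___ in the archive?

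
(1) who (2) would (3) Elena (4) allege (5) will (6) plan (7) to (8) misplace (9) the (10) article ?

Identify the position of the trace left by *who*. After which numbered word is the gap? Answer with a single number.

In situ: Elena would allege who will plan to misplace the article.
'who' is the subject of the clause embedded under 'allege'. It moves to the left edge, and the trace sits right after 'allege':
Who would Elena allege ___ will plan to misplace the article?
'allege' is word 4.

4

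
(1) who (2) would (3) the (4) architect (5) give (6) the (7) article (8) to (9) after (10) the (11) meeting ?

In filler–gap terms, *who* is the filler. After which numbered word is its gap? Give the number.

8

Pre-movement form: The architect would give the article to who after the meeting.
The filler 'who' is interpreted as the object of the preposition 'to' (recipient of 'give'). Fronting leaves a gap immediately after 'to':
Who would the architect give the article to ___ after the meeting?
'to' is word 8.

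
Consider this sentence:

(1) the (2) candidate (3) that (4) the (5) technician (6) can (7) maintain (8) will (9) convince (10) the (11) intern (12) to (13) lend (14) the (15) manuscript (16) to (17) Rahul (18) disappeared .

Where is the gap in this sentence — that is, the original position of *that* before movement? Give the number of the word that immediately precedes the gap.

'that' functions as the subject of the clause embedded under 'maintain'. It moves to the left edge, and the trace sits right after 'maintain':
The candidate that the technician can maintain ___ will convince the intern to lend the manuscript to Rahul disappeared.
'maintain' is word 7.

7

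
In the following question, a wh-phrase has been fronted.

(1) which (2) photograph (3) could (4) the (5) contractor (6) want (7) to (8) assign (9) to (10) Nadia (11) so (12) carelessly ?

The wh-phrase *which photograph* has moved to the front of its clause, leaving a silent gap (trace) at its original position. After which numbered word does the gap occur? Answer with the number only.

In situ: The contractor could want to assign which photograph to Nadia so carelessly.
The filler 'which photograph' is interpreted as the direct object of 'assign'. It moves to the left edge, and the trace sits right after 'assign':
Which photograph could the contractor want to assign ___ to Nadia so carelessly?
'assign' is word 8.

8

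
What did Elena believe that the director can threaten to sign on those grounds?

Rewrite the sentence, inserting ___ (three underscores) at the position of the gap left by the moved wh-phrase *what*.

Before movement: Elena did believe that the director can threaten to sign what on those grounds.
'what' is the direct object of 'sign'. The gap is right after 'sign'.

What did Elena believe that the director can threaten to sign ___ on those grounds?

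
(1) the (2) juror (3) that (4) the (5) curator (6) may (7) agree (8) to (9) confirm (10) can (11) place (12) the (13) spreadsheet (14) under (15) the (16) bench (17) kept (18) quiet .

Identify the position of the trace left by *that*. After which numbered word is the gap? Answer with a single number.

9

'that' is the subject of the clause embedded under 'confirm'. It moves to the left edge, and the trace sits right after 'confirm':
The juror that the curator may agree to confirm ___ can place the spreadsheet under the bench kept quiet.
'confirm' is word 9.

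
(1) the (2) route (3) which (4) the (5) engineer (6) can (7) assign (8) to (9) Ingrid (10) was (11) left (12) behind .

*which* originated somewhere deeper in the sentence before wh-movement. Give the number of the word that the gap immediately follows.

The filler 'which' is interpreted as the direct object of 'assign'. Fronting leaves a gap immediately after 'assign':
The route which the engineer can assign ___ to Ingrid was left behind.
'assign' is word 7.

7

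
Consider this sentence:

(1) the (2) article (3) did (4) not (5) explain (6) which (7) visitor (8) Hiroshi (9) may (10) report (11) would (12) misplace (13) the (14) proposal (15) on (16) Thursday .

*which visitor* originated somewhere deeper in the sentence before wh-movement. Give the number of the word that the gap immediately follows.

10

Underlying clause: Hiroshi may report which visitor would misplace the proposal on Thursday.
'which visitor' functions as the subject of the clause embedded under 'report'. Fronting leaves a gap immediately after 'report':
The article did not explain which visitor Hiroshi may report ___ would misplace the proposal on Thursday.
'report' is word 10.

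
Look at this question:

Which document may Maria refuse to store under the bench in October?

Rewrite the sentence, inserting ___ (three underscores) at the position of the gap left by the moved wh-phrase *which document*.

Underlying clause: Maria may refuse to store which document under the bench in October.
'which document' is the direct object of 'store'. The gap is right after 'store'.

Which document may Maria refuse to store ___ under the bench in October?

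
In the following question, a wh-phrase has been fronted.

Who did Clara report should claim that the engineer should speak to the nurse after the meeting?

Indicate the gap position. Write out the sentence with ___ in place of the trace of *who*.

Who did Clara report ___ should claim that the engineer should speak to the nurse after the meeting?

In situ: Clara did report who should claim that the engineer should speak to the nurse after the meeting.
'who' is the subject of the clause embedded under 'report'. The gap is right after 'report'.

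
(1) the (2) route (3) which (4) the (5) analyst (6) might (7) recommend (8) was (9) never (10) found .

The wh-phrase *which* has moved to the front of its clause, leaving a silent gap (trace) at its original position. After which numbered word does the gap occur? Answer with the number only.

7

'which' functions as the direct object of 'recommend'. It moves to the left edge, and the trace sits right after 'recommend':
The route which the analyst might recommend ___ was never found.
'recommend' is word 7.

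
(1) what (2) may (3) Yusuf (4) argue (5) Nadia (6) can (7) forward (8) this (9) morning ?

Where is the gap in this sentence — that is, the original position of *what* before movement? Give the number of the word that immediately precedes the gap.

Before movement: Yusuf may argue Nadia can forward what this morning.
The filler 'what' is interpreted as the direct object of 'forward'. It moves to the left edge, and the trace sits right after 'forward':
What may Yusuf argue Nadia can forward ___ this morning?
'forward' is word 7.

7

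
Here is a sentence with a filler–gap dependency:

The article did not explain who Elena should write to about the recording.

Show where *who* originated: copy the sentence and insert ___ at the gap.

Underlying clause: Elena should write to who about the recording.
'who' is the object of the preposition 'to'. The gap is right after 'to'.

The article did not explain who Elena should write to ___ about the recording.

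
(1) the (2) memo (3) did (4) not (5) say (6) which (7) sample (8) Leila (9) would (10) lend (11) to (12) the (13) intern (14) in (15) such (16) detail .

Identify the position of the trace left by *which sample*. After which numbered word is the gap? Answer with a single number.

Before movement: Leila would lend which sample to the intern in such detail.
'which sample' is the direct object of 'lend'. It moves to the left edge, and the trace sits right after 'lend':
The memo did not say which sample Leila would lend ___ to the intern in such detail.
'lend' is word 10.

10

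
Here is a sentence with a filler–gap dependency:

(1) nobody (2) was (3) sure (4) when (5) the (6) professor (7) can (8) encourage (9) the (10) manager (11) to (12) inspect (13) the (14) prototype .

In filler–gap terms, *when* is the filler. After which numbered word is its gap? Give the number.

14

Underlying clause: The professor can encourage the manager to inspect the prototype when.
'when' functions as the temporal adjunct. Wh-movement fronts it, leaving a gap right after 'prototype':
Nobody was sure when the professor can encourage the manager to inspect the prototype ___.
'prototype' is word 14.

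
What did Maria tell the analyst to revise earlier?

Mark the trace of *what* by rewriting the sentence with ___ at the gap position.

Pre-movement form: Maria did tell the analyst to revise what earlier.
The filler 'what' is interpreted as the direct object of 'revise'. The gap is right after 'revise'.

What did Maria tell the analyst to revise ___ earlier?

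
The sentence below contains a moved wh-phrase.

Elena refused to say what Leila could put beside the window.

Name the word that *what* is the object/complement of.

In situ: Leila could put what beside the window.
'what' is the direct object of 'put'. Wh-movement fronts it, leaving a gap right after 'put':
Elena refused to say what Leila could put ___ beside the window.

put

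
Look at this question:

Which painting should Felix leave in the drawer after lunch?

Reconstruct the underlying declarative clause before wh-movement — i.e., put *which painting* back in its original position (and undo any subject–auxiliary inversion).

'which painting' is the direct object of 'leave'. It moves to the left edge, and the trace sits right after 'leave':
Which painting should Felix leave ___ in the drawer after lunch?

Felix should leave which painting in the drawer after lunch.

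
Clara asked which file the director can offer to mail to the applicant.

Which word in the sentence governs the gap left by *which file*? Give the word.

mail

In situ: The director can offer to mail which file to the applicant.
The filler 'which file' is interpreted as the direct object of 'mail'. Wh-movement fronts it, leaving a gap right after 'mail':
Clara asked which file the director can offer to mail ___ to the applicant.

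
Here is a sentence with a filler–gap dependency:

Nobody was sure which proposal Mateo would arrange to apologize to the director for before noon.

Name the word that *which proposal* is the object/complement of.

Before movement: Mateo would arrange to apologize to the director for which proposal before noon.
'which proposal' functions as the object of the preposition 'for'. It moves to the left edge, and the trace sits right after 'for':
Nobody was sure which proposal Mateo would arrange to apologize to the director for ___ before noon.

for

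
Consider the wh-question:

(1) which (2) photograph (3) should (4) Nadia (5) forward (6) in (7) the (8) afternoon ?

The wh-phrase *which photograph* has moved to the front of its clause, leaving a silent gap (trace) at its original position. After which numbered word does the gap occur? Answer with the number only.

5

Pre-movement form: Nadia should forward which photograph in the afternoon.
'which photograph' is the direct object of 'forward'. It moves to the left edge, and the trace sits right after 'forward':
Which photograph should Nadia forward ___ in the afternoon?
'forward' is word 5.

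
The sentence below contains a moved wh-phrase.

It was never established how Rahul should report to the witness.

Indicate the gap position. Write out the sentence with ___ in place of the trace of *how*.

It was never established how Rahul should report to the witness ___.

In situ: Rahul should report to the witness how.
'how' functions as the manner adjunct. The gap is right after 'witness'.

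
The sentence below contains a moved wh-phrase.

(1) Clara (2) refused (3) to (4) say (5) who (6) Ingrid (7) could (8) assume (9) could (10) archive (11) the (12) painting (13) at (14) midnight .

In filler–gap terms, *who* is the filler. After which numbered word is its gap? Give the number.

Pre-movement form: Ingrid could assume who could archive the painting at midnight.
'who' functions as the subject of the clause embedded under 'assume'. Fronting leaves a gap immediately after 'assume':
Clara refused to say who Ingrid could assume ___ could archive the painting at midnight.
'assume' is word 8.

8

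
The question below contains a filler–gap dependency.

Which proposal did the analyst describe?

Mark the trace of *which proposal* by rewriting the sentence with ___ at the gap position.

In situ: The analyst did describe which proposal.
The filler 'which proposal' is interpreted as the direct object of 'describe'. The gap is right after 'describe'.

Which proposal did the analyst describe ___?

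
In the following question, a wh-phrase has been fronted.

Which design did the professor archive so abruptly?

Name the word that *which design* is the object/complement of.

Pre-movement form: The professor did archive which design so abruptly.
'which design' functions as the direct object of 'archive'. It moves to the left edge, and the trace sits right after 'archive':
Which design did the professor archive ___ so abruptly?

archive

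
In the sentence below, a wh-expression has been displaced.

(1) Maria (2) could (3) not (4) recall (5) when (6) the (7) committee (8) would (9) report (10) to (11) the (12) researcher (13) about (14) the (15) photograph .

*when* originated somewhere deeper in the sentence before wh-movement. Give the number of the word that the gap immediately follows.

Before movement: The committee would report to the researcher about the photograph when.
'when' is the temporal adjunct. It moves to the left edge, and the trace sits right after 'photograph':
Maria could not recall when the committee would report to the researcher about the photograph ___.
'photograph' is word 15.

15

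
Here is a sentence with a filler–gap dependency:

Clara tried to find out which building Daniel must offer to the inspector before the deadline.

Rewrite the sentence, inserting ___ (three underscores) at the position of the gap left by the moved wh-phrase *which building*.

Clara tried to find out which building Daniel must offer ___ to the inspector before the deadline.

In situ: Daniel must offer which building to the inspector before the deadline.
'which building' functions as the direct object of 'offer'. The gap is right after 'offer'.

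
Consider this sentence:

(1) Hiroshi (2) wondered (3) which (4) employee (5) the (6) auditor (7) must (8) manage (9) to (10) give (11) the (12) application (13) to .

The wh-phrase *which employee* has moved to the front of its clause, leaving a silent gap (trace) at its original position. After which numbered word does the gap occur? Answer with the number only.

13

Underlying clause: The auditor must manage to give the application to which employee.
'which employee' functions as the object of the preposition 'to' (recipient of 'give'). It moves to the left edge, and the trace sits right after 'to':
Hiroshi wondered which employee the auditor must manage to give the application to ___.
'to' is word 13.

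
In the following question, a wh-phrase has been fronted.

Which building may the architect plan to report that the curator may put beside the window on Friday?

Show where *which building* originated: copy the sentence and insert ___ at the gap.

Which building may the architect plan to report that the curator may put ___ beside the window on Friday?

Underlying clause: The architect may plan to report that the curator may put which building beside the window on Friday.
'which building' functions as the direct object of 'put'. The gap is right after 'put'.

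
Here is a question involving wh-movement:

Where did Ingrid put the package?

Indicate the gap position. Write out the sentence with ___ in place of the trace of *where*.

Where did Ingrid put the package ___?

Pre-movement form: Ingrid did put the package where.
The filler 'where' is interpreted as the locative complement of 'put'. The gap is right after 'package'.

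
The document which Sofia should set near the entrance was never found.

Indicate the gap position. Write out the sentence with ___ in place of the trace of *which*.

The document which Sofia should set ___ near the entrance was never found.

The filler 'which' is interpreted as the direct object of 'set'. The gap is right after 'set'.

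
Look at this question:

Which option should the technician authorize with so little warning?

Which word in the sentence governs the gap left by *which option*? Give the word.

Before movement: The technician should authorize which option with so little warning.
The filler 'which option' is interpreted as the direct object of 'authorize'. It moves to the left edge, and the trace sits right after 'authorize':
Which option should the technician authorize ___ with so little warning?

authorize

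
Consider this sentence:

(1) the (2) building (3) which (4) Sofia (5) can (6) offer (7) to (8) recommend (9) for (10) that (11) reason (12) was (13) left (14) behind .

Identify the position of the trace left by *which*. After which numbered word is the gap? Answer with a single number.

The filler 'which' is interpreted as the direct object of 'recommend'. Fronting leaves a gap immediately after 'recommend':
The building which Sofia can offer to recommend ___ for that reason was left behind.
'recommend' is word 8.

8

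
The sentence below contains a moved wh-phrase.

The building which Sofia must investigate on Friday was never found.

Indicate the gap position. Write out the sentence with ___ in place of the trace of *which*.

'which' functions as the direct object of 'investigate'. The gap is right after 'investigate'.

The building which Sofia must investigate ___ on Friday was never found.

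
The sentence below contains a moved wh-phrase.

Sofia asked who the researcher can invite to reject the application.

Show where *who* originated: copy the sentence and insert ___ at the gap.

Sofia asked who the researcher can invite ___ to reject the application.

Underlying clause: The researcher can invite who to reject the application.
'who' is the direct object of 'invite'. The gap is right after 'invite'.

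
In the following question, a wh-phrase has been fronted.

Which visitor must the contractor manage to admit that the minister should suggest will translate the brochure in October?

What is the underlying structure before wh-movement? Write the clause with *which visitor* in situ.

'which visitor' is the subject of the clause embedded under 'suggest'. Wh-movement fronts it, leaving a gap right after 'suggest':
Which visitor must the contractor manage to admit that the minister should suggest ___ will translate the brochure in October?

The contractor must manage to admit that the minister should suggest which visitor will translate the brochure in October.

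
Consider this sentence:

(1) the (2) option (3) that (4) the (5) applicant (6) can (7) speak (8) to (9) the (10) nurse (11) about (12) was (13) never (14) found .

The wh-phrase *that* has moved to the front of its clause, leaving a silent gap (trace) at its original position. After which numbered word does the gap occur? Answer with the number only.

The filler 'that' is interpreted as the object of the preposition 'about'. Fronting leaves a gap immediately after 'about':
The option that the applicant can speak to the nurse about ___ was never found.
'about' is word 11.

11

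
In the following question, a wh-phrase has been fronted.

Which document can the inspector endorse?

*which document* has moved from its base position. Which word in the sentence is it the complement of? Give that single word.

endorse

Pre-movement form: The inspector can endorse which document.
The filler 'which document' is interpreted as the direct object of 'endorse'. Fronting leaves a gap immediately after 'endorse':
Which document can the inspector endorse ___?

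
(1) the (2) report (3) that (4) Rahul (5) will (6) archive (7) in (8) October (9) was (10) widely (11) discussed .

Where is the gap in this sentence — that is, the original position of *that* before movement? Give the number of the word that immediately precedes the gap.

6

'that' functions as the direct object of 'archive'. Fronting leaves a gap immediately after 'archive':
The report that Rahul will archive ___ in October was widely discussed.
'archive' is word 6.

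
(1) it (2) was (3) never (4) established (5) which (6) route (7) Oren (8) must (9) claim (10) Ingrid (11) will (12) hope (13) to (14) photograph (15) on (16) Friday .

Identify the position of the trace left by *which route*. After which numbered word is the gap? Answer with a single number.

Before movement: Oren must claim Ingrid will hope to photograph which route on Friday.
The filler 'which route' is interpreted as the direct object of 'photograph'. Wh-movement fronts it, leaving a gap right after 'photograph':
It was never established which route Oren must claim Ingrid will hope to photograph ___ on Friday.
'photograph' is word 14.

14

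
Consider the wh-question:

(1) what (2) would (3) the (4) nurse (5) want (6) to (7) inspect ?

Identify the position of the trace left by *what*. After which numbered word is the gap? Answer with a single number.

7

In situ: The nurse would want to inspect what.
'what' functions as the direct object of 'inspect'. Fronting leaves a gap immediately after 'inspect':
What would the nurse want to inspect ___?
'inspect' is word 7.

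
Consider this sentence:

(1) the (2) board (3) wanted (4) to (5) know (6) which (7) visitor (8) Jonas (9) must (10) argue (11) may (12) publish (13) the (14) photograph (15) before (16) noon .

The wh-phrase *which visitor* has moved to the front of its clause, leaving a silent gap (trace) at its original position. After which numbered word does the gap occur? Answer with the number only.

In situ: Jonas must argue which visitor may publish the photograph before noon.
The filler 'which visitor' is interpreted as the subject of the clause embedded under 'argue'. Fronting leaves a gap immediately after 'argue':
The board wanted to know which visitor Jonas must argue ___ may publish the photograph before noon.
'argue' is word 10.

10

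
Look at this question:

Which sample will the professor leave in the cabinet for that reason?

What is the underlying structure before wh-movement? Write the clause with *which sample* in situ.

The filler 'which sample' is interpreted as the direct object of 'leave'. Fronting leaves a gap immediately after 'leave':
Which sample will the professor leave ___ in the cabinet for that reason?

The professor will leave which sample in the cabinet for that reason.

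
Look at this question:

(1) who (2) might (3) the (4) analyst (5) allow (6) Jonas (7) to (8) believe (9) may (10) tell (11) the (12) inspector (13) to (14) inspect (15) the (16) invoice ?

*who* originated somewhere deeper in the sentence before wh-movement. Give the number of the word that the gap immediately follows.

8

Pre-movement form: The analyst might allow Jonas to believe who may tell the inspector to inspect the invoice.
'who' is the subject of the clause embedded under 'believe'. It moves to the left edge, and the trace sits right after 'believe':
Who might the analyst allow Jonas to believe ___ may tell the inspector to inspect the invoice?
'believe' is word 8.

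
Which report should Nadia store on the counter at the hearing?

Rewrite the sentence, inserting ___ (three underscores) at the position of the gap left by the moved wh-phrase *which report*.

Pre-movement form: Nadia should store which report on the counter at the hearing.
'which report' functions as the direct object of 'store'. The gap is right after 'store'.

Which report should Nadia store ___ on the counter at the hearing?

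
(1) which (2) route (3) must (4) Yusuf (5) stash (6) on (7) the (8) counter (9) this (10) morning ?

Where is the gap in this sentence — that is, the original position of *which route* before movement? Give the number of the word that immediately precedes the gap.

Underlying clause: Yusuf must stash which route on the counter this morning.
'which route' functions as the direct object of 'stash'. Wh-movement fronts it, leaving a gap right after 'stash':
Which route must Yusuf stash ___ on the counter this morning?
'stash' is word 5.

5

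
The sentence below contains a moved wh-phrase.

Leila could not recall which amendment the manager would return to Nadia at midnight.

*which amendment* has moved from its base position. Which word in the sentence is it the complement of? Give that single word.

In situ: The manager would return which amendment to Nadia at midnight.
'which amendment' functions as the direct object of 'return'. Wh-movement fronts it, leaving a gap right after 'return':
Leila could not recall which amendment the manager would return ___ to Nadia at midnight.

return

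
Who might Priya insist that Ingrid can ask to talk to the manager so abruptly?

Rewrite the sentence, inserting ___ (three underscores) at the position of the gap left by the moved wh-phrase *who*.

Pre-movement form: Priya might insist that Ingrid can ask who to talk to the manager so abruptly.
'who' functions as the direct object of 'ask'. The gap is right after 'ask'.

Who might Priya insist that Ingrid can ask ___ to talk to the manager so abruptly?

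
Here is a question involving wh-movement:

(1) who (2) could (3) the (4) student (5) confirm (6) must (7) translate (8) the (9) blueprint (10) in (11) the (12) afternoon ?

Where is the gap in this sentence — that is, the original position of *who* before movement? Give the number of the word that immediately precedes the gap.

5

Before movement: The student could confirm who must translate the blueprint in the afternoon.
'who' functions as the subject of the clause embedded under 'confirm'. Fronting leaves a gap immediately after 'confirm':
Who could the student confirm ___ must translate the blueprint in the afternoon?
'confirm' is word 5.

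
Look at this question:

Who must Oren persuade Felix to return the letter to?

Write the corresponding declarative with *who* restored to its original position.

'who' functions as the object of the preposition 'to' (recipient of 'return'). Fronting leaves a gap immediately after 'to':
Who must Oren persuade Felix to return the letter to ___?

Oren must persuade Felix to return the letter to who.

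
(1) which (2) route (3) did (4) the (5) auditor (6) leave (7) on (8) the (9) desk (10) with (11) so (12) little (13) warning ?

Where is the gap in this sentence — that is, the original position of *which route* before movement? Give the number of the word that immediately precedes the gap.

6

Underlying clause: The auditor did leave which route on the desk with so little warning.
'which route' is the direct object of 'leave'. It moves to the left edge, and the trace sits right after 'leave':
Which route did the auditor leave ___ on the desk with so little warning?
'leave' is word 6.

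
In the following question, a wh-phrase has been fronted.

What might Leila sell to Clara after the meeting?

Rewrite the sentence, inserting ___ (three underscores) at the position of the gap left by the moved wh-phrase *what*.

What might Leila sell ___ to Clara after the meeting?

Underlying clause: Leila might sell what to Clara after the meeting.
The filler 'what' is interpreted as the direct object of 'sell'. The gap is right after 'sell'.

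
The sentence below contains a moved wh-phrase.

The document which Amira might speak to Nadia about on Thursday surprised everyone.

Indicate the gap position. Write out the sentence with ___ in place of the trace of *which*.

The filler 'which' is interpreted as the object of the preposition 'about'. The gap is right after 'about'.

The document which Amira might speak to Nadia about ___ on Thursday surprised everyone.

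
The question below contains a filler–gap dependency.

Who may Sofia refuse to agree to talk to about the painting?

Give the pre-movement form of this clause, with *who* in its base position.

Sofia may refuse to agree to talk to who about the painting.

'who' is the object of the preposition 'to'. Wh-movement fronts it, leaving a gap right after 'to':
Who may Sofia refuse to agree to talk to ___ about the painting?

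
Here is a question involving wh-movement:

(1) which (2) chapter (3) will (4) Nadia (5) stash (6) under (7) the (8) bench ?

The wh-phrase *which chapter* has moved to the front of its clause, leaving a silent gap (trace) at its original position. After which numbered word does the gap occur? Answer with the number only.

5

Pre-movement form: Nadia will stash which chapter under the bench.
'which chapter' functions as the direct object of 'stash'. It moves to the left edge, and the trace sits right after 'stash':
Which chapter will Nadia stash ___ under the bench?
'stash' is word 5.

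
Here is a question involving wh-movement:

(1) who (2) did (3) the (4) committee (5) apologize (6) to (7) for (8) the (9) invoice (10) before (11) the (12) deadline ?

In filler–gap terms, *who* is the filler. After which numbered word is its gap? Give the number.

6

Underlying clause: The committee did apologize to who for the invoice before the deadline.
The filler 'who' is interpreted as the object of the preposition 'to'. Wh-movement fronts it, leaving a gap right after 'to':
Who did the committee apologize to ___ for the invoice before the deadline?
'to' is word 6.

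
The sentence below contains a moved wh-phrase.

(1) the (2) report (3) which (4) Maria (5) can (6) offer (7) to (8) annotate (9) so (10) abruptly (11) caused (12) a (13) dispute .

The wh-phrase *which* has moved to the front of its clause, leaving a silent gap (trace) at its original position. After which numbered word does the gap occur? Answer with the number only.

The filler 'which' is interpreted as the direct object of 'annotate'. Wh-movement fronts it, leaving a gap right after 'annotate':
The report which Maria can offer to annotate ___ so abruptly caused a dispute.
'annotate' is word 8.

8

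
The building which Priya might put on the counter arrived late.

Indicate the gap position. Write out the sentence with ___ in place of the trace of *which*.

'which' functions as the direct object of 'put'. The gap is right after 'put'.

The building which Priya might put ___ on the counter arrived late.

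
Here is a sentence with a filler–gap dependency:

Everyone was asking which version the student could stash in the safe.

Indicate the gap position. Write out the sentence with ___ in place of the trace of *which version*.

Underlying clause: The student could stash which version in the safe.
The filler 'which version' is interpreted as the direct object of 'stash'. The gap is right after 'stash'.

Everyone was asking which version the student could stash ___ in the safe.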